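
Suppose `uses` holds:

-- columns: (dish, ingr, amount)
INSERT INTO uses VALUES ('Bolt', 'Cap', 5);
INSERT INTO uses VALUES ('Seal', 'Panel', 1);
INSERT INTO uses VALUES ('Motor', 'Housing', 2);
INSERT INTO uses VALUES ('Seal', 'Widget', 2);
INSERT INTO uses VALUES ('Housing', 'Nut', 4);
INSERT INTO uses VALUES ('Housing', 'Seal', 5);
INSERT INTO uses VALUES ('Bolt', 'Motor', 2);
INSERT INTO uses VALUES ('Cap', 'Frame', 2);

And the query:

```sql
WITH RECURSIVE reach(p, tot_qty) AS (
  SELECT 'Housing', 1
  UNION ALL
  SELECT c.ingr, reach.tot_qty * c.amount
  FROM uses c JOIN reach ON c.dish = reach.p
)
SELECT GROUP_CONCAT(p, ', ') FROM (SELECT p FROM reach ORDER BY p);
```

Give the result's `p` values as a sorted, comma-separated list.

Base: (Housing, tot_qty=1).
Iteration 1: components of {Housing} -> Nut = 1*4 = 4, Seal = 1*5 = 5.
Iteration 2: components of {Nut,Seal} -> Panel = 5*1 = 5, Widget = 5*2 = 10.
Iteration 3: no further components; recursion stops.

Housing, Nut, Panel, Seal, Widget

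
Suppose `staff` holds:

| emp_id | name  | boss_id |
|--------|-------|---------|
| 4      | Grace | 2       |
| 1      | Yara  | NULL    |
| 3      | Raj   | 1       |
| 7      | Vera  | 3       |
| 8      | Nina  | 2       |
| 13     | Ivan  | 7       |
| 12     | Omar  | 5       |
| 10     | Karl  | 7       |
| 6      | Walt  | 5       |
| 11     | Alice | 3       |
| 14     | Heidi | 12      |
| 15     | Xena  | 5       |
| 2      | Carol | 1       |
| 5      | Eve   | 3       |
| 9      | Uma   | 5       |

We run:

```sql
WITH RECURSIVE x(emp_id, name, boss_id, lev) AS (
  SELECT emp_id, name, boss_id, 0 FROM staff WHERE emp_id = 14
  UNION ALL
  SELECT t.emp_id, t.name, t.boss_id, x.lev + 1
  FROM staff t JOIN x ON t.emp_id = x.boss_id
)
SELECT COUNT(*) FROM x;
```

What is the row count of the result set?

Base: emp_id=14 (Heidi), boss_id=12, lev 0.
Iteration 1: join on emp_id=12 -> Omar (id 12, boss_id=5, lev 1).
Iteration 2: join on emp_id=5 -> Eve (id 5, boss_id=3, lev 2).
Iteration 3: join on emp_id=3 -> Raj (id 3, boss_id=1, lev 3).
Iteration 4: join on emp_id=1 -> Yara (id 1, boss_id=NULL, lev 4).
Iteration 5: boss_id is NULL; no match; recursion stops.
Total rows emitted: 5.

5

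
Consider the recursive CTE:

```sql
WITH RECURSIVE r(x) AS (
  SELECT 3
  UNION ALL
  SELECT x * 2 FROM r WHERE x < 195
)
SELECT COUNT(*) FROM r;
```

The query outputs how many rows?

Base: x=3.
Iteration 1: 3 < 195 holds -> x = 3 * 2 = 6.
Iteration 2: 6 < 195 holds -> x = 6 * 2 = 12.
Iteration 3: 12 < 195 holds -> x = 12 * 2 = 24.
Iteration 4: 24 < 195 holds -> x = 24 * 2 = 48.
Iteration 5: 48 < 195 holds -> x = 48 * 2 = 96.
Iteration 6: 96 < 195 holds -> x = 96 * 2 = 192.
Iteration 7: 192 < 195 holds -> x = 192 * 2 = 384.
Iteration 8: 384 < 195 fails; recursion stops.
Total rows emitted: 8.

8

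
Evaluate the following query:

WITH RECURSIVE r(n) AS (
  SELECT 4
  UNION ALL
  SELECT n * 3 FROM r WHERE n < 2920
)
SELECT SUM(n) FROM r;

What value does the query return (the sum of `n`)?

Base: n=4.
Iteration 1: 4 < 2920 holds -> n = 4 * 3 = 12.
Iteration 2: 12 < 2920 holds -> n = 12 * 3 = 36.
Iteration 3: 36 < 2920 holds -> n = 36 * 3 = 108.
Iteration 4: 108 < 2920 holds -> n = 108 * 3 = 324.
Iteration 5: 324 < 2920 holds -> n = 324 * 3 = 972.
Iteration 6: 972 < 2920 holds -> n = 972 * 3 = 2916.
Iteration 7: 2916 < 2920 holds -> n = 2916 * 3 = 8748.
Iteration 8: 8748 < 2920 fails; recursion stops.
SUM(n) = 4 + 12 + 36 + 108 + 324 + 972 + 2916 + 8748 = 13120.

13120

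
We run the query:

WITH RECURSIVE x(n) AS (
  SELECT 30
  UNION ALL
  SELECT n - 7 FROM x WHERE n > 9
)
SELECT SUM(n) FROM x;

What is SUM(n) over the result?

78

Base: n=30.
Iteration 1: 30 > 9 holds -> n = 30 - 7 = 23.
Iteration 2: 23 > 9 holds -> n = 23 - 7 = 16.
Iteration 3: 16 > 9 holds -> n = 16 - 7 = 9.
Iteration 4: 9 > 9 fails; recursion stops.
SUM(n) = 30 + 23 + 16 + 9 = 78.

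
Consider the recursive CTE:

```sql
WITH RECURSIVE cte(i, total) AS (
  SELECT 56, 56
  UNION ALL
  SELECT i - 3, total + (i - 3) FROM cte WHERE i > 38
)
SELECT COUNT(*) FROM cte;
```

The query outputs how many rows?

Base: i=56, total=56.
Iteration 1: 56 > 38 holds -> i = 56 - 3 = 53, total = 56 + 53 = 109.
Iteration 2: 53 > 38 holds -> i = 53 - 3 = 50, total = 109 + 50 = 159.
Iteration 3: 50 > 38 holds -> i = 50 - 3 = 47, total = 159 + 47 = 206.
Iteration 4: 47 > 38 holds -> i = 47 - 3 = 44, total = 206 + 44 = 250.
Iteration 5: 44 > 38 holds -> i = 44 - 3 = 41, total = 250 + 41 = 291.
Iteration 6: 41 > 38 holds -> i = 41 - 3 = 38, total = 291 + 38 = 329.
Iteration 7: 38 > 38 fails; recursion stops.
Total rows emitted: 7.

7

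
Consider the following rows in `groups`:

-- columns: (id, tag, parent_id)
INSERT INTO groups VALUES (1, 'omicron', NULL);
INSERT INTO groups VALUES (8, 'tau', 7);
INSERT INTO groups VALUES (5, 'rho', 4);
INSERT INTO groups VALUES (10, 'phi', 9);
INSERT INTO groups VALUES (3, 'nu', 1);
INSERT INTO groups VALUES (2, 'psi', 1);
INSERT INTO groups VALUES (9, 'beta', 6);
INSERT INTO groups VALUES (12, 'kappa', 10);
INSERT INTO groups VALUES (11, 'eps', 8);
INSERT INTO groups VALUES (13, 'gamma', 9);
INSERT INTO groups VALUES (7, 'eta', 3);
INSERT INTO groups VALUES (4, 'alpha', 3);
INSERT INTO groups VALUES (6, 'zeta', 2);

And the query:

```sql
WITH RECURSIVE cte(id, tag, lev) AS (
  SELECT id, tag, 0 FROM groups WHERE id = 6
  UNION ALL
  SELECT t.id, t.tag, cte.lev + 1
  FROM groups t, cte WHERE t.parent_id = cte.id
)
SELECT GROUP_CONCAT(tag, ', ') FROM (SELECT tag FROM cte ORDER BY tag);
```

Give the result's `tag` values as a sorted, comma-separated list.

beta, gamma, kappa, phi, zeta

Base: id=6 (zeta) at lev 0.
Iteration 1: rows with parent_id in {6} -> beta (id 9, lev 1).
Iteration 2: rows with parent_id in {9} -> phi (id 10, lev 2), gamma (id 13, lev 2).
Iteration 3: rows with parent_id in {10,13} -> kappa (id 12, lev 3).
Iteration 4: no rows with parent_id in {12}; recursion stops.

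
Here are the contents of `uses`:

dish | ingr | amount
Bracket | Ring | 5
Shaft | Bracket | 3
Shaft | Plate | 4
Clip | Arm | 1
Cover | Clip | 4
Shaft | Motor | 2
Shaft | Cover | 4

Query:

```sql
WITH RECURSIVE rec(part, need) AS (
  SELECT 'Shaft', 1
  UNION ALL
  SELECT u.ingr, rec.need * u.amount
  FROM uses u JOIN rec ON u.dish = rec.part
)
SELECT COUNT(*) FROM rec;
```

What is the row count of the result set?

Base: (Shaft, need=1).
Iteration 1: components of {Shaft} -> Bracket = 1*3 = 3, Cover = 1*4 = 4, Motor = 1*2 = 2, Plate = 1*4 = 4.
Iteration 2: components of {Bracket,Cover,Motor,Plate} -> Clip = 4*4 = 16, Ring = 3*5 = 15.
Iteration 3: components of {Clip,Ring} -> Arm = 16*1 = 16.
Iteration 4: no further components; recursion stops.
Total rows emitted: 8.

8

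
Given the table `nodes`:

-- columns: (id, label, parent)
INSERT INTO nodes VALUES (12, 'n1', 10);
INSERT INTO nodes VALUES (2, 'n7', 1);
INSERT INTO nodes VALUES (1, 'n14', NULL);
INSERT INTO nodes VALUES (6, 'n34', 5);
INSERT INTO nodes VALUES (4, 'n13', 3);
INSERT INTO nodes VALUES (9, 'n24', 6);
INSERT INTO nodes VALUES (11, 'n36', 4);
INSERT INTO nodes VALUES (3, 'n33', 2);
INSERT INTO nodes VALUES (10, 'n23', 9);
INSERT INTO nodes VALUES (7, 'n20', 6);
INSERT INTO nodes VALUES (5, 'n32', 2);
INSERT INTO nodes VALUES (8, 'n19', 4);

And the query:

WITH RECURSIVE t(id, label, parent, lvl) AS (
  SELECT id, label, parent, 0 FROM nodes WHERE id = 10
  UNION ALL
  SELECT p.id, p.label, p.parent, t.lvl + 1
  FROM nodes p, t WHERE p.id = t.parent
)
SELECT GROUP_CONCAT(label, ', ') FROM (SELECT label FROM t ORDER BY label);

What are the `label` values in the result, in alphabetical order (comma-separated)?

n14, n23, n24, n32, n34, n7

Base: id=10 (n23), parent=9, lvl 0.
Iteration 1: join on id=9 -> n24 (id 9, parent=6, lvl 1).
Iteration 2: join on id=6 -> n34 (id 6, parent=5, lvl 2).
Iteration 3: join on id=5 -> n32 (id 5, parent=2, lvl 3).
Iteration 4: join on id=2 -> n7 (id 2, parent=1, lvl 4).
Iteration 5: join on id=1 -> n14 (id 1, parent=NULL, lvl 5).
Iteration 6: parent is NULL; no match; recursion stops.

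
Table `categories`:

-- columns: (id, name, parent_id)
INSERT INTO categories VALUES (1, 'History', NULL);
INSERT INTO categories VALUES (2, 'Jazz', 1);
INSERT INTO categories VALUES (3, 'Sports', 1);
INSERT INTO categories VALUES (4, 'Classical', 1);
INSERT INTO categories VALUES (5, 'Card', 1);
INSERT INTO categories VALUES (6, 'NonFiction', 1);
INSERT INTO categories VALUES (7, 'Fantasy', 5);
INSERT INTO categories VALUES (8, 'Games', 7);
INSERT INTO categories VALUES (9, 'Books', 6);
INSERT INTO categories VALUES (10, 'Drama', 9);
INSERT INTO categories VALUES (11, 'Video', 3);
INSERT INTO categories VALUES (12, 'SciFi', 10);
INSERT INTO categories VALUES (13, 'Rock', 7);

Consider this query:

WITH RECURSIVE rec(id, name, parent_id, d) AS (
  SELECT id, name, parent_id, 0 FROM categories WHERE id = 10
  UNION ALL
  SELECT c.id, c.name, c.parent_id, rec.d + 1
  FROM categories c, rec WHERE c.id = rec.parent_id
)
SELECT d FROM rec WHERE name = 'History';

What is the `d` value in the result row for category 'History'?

Base: id=10 (Drama), parent_id=9, d 0.
Iteration 1: join on id=9 -> Books (id 9, parent_id=6, d 1).
Iteration 2: join on id=6 -> NonFiction (id 6, parent_id=1, d 2).
Iteration 3: join on id=1 -> History (id 1, parent_id=NULL, d 3).
Iteration 4: parent_id is NULL; no match; recursion stops.

3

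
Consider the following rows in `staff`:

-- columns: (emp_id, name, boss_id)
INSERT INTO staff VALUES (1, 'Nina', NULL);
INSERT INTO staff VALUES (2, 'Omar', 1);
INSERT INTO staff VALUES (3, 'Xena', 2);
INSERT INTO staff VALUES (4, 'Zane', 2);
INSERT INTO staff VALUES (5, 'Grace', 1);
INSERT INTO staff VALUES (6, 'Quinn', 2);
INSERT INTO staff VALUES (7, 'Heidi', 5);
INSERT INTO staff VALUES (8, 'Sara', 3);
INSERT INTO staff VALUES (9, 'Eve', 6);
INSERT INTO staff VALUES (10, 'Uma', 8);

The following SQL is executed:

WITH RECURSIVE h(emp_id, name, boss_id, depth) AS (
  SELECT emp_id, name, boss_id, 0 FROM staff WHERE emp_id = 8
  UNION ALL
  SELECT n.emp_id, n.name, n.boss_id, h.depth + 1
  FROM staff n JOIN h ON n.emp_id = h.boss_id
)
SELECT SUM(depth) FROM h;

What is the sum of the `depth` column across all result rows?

Base: emp_id=8 (Sara), boss_id=3, depth 0.
Iteration 1: join on emp_id=3 -> Xena (id 3, boss_id=2, depth 1).
Iteration 2: join on emp_id=2 -> Omar (id 2, boss_id=1, depth 2).
Iteration 3: join on emp_id=1 -> Nina (id 1, boss_id=NULL, depth 3).
Iteration 4: boss_id is NULL; no match; recursion stops.
SUM(depth) = 0 + 1 + 2 + 3 = 6.

6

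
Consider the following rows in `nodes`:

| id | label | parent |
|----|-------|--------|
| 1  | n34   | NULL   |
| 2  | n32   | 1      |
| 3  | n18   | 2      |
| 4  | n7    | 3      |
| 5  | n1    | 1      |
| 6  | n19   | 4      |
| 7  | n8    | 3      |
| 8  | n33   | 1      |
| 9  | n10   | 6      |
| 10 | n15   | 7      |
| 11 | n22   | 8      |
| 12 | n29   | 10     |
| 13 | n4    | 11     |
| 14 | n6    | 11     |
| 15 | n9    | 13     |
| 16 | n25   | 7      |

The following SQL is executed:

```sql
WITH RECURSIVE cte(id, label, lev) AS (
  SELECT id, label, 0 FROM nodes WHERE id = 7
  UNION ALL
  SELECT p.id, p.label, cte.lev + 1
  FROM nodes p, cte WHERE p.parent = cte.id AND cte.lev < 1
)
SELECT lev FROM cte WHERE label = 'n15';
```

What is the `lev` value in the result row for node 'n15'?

Base: id=7 (n8) at lev 0.
Iteration 1: rows with parent in {7} -> n15 (id 10, lev 1), n25 (id 16, lev 1).
Iteration 2: lev < 1 fails for all current rows; recursion stops.

1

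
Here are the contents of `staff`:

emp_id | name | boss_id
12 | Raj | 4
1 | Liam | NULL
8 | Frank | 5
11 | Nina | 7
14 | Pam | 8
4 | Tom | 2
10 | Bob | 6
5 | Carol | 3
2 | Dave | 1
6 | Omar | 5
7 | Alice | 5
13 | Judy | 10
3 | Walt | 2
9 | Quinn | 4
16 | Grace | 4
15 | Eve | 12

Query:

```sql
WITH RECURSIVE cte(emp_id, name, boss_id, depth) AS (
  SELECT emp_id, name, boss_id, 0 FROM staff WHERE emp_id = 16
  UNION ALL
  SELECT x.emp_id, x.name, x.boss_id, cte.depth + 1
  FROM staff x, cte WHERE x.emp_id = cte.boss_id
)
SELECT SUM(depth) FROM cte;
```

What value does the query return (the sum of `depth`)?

6

Base: emp_id=16 (Grace), boss_id=4, depth 0.
Iteration 1: join on emp_id=4 -> Tom (id 4, boss_id=2, depth 1).
Iteration 2: join on emp_id=2 -> Dave (id 2, boss_id=1, depth 2).
Iteration 3: join on emp_id=1 -> Liam (id 1, boss_id=NULL, depth 3).
Iteration 4: boss_id is NULL; no match; recursion stops.
SUM(depth) = 0 + 1 + 2 + 3 = 6.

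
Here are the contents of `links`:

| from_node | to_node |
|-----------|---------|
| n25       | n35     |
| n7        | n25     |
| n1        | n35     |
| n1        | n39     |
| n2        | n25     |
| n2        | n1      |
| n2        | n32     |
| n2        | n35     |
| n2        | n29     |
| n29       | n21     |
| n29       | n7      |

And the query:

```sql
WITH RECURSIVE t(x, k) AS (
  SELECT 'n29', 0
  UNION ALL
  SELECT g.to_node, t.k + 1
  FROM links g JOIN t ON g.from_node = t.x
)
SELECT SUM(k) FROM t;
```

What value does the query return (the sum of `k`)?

7

Base: (n29, k=0).
Iteration 1: edges from {n29} -> (n21, k=1), (n7, k=1).
Iteration 2: edges from {n21,n7} -> (n25, k=2).
Iteration 3: edges from {n25} -> (n35, k=3).
Iteration 4: no outgoing edges from {n35}; recursion stops.
SUM(k) = 0 + 1 + 1 + 2 + 3 = 7.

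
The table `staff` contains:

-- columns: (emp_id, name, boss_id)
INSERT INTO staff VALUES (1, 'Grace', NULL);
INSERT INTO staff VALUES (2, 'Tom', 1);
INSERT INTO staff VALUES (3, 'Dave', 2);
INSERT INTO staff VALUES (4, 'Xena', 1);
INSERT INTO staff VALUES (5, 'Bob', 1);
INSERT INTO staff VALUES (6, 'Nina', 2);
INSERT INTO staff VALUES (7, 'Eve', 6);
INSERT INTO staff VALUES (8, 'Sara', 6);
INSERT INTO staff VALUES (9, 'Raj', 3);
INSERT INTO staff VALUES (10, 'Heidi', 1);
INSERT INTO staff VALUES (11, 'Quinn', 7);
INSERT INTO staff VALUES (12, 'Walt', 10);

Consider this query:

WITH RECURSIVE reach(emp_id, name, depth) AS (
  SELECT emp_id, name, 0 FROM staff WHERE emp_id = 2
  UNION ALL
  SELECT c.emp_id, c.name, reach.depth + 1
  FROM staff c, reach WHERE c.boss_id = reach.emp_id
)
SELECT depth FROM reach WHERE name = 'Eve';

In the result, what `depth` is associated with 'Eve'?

Base: emp_id=2 (Tom) at depth 0.
Iteration 1: rows with boss_id in {2} -> Dave (id 3, depth 1), Nina (id 6, depth 1).
Iteration 2: rows with boss_id in {3,6} -> Eve (id 7, depth 2), Sara (id 8, depth 2), Raj (id 9, depth 2).
Iteration 3: rows with boss_id in {7,8,9} -> Quinn (id 11, depth 3).
Iteration 4: no rows with boss_id in {11}; recursion stops.

2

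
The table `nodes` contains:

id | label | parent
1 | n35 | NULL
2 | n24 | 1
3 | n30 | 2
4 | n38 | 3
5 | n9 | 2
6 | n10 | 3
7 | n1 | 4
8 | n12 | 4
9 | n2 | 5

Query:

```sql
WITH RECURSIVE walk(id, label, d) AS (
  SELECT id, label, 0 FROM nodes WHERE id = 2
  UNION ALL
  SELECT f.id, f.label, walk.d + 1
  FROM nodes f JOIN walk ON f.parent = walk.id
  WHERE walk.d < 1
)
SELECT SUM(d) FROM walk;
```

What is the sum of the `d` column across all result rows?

2

Base: id=2 (n24) at d 0.
Iteration 1: rows with parent in {2} -> n30 (id 3, d 1), n9 (id 5, d 1).
Iteration 2: d < 1 fails for all current rows; recursion stops.
SUM(d) = 0 + 1 + 1 = 2.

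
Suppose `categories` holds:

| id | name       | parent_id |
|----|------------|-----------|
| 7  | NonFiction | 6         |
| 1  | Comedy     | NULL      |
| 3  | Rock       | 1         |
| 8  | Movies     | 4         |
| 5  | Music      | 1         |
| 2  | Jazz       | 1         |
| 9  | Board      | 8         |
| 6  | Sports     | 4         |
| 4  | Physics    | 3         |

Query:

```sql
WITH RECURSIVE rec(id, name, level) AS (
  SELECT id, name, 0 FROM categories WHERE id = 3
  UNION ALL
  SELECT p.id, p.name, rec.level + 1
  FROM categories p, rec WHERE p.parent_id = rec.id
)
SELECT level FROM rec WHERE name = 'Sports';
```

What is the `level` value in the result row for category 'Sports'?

Base: id=3 (Rock) at level 0.
Iteration 1: rows with parent_id in {3} -> Physics (id 4, level 1).
Iteration 2: rows with parent_id in {4} -> Sports (id 6, level 2), Movies (id 8, level 2).
Iteration 3: rows with parent_id in {6,8} -> NonFiction (id 7, level 3), Board (id 9, level 3).
Iteration 4: no rows with parent_id in {7,9}; recursion stops.

2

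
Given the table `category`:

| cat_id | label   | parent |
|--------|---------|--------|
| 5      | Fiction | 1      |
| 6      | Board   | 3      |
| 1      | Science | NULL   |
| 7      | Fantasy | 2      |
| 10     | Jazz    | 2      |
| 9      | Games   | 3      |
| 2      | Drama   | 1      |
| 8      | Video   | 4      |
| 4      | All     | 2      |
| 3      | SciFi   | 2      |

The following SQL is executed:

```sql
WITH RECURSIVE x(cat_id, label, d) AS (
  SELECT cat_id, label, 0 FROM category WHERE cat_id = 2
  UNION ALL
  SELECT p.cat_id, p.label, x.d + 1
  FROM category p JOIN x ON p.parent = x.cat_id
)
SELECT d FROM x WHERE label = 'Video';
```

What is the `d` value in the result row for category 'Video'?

2

Base: cat_id=2 (Drama) at d 0.
Iteration 1: rows with parent in {2} -> SciFi (id 3, d 1), All (id 4, d 1), Fantasy (id 7, d 1), Jazz (id 10, d 1).
Iteration 2: rows with parent in {3,4,7,10} -> Board (id 6, d 2), Video (id 8, d 2), Games (id 9, d 2).
Iteration 3: no rows with parent in {6,8,9}; recursion stops.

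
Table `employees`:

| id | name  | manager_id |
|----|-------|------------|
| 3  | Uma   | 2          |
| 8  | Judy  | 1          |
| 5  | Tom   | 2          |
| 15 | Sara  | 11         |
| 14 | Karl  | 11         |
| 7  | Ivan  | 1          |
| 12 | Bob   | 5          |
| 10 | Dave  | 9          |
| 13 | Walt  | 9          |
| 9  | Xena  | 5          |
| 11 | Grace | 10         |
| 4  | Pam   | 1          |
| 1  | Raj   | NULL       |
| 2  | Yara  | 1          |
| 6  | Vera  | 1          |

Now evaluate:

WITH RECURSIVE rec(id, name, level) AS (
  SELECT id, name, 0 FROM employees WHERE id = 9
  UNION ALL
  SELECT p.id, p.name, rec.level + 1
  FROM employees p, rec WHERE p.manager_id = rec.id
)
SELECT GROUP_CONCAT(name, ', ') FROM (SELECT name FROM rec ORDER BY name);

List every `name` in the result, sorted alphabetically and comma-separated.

Base: id=9 (Xena) at level 0.
Iteration 1: rows with manager_id in {9} -> Dave (id 10, level 1), Walt (id 13, level 1).
Iteration 2: rows with manager_id in {10,13} -> Grace (id 11, level 2).
Iteration 3: rows with manager_id in {11} -> Karl (id 14, level 3), Sara (id 15, level 3).
Iteration 4: no rows with manager_id in {14,15}; recursion stops.

Dave, Grace, Karl, Sara, Walt, Xena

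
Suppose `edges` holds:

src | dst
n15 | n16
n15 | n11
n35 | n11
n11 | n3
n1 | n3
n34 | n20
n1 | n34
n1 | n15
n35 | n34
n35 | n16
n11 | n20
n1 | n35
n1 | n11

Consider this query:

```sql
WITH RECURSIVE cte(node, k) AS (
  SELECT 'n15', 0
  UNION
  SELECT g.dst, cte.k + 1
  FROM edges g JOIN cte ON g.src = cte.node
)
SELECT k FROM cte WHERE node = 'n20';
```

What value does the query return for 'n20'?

Base: (n15, k=0).
Iteration 1: edges from {n15} -> (n11, k=1), (n16, k=1).
Iteration 2: edges from {n11,n16} -> (n20, k=2), (n3, k=2).
Iteration 3: no outgoing edges from {n20,n3}; recursion stops.

2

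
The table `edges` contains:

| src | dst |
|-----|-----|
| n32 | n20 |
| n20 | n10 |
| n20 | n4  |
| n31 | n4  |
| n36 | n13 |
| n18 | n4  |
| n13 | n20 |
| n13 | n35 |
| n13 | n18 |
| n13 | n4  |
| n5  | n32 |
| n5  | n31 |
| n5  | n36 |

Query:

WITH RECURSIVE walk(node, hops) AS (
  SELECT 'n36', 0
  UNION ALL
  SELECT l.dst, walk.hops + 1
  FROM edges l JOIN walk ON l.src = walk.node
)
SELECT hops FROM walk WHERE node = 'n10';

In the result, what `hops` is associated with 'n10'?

3

Base: (n36, hops=0).
Iteration 1: edges from {n36} -> (n13, hops=1).
Iteration 2: edges from {n13} -> (n18, hops=2), (n20, hops=2), (n35, hops=2), (n4, hops=2).
Iteration 3: edges from {n18,n20,n35,n4} -> (n10, hops=3), (n4, hops=3) x2. [UNION ALL keeps all 3 new rows, including repeats]
Iteration 4: no outgoing edges from {n10,n4}; recursion stops.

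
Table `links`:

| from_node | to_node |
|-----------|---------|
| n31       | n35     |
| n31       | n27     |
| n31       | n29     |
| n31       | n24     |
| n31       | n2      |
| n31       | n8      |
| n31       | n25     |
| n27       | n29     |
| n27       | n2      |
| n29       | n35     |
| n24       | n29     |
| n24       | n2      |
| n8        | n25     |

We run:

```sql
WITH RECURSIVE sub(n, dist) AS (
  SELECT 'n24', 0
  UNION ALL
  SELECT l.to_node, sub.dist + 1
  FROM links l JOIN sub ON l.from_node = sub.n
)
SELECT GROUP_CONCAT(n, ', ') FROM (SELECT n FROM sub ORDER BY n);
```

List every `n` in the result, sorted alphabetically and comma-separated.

Base: (n24, dist=0).
Iteration 1: edges from {n24} -> (n2, dist=1), (n29, dist=1).
Iteration 2: edges from {n2,n29} -> (n35, dist=2).
Iteration 3: no outgoing edges from {n35}; recursion stops.

n2, n24, n29, n35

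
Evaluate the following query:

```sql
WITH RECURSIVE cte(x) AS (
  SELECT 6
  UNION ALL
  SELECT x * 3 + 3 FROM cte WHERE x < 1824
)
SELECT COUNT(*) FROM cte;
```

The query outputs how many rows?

Base: x=6.
Iteration 1: 6 < 1824 holds -> x = 6 * 3 + 3 = 21.
Iteration 2: 21 < 1824 holds -> x = 21 * 3 + 3 = 66.
Iteration 3: 66 < 1824 holds -> x = 66 * 3 + 3 = 201.
Iteration 4: 201 < 1824 holds -> x = 201 * 3 + 3 = 606.
Iteration 5: 606 < 1824 holds -> x = 606 * 3 + 3 = 1821.
Iteration 6: 1821 < 1824 holds -> x = 1821 * 3 + 3 = 5466.
Iteration 7: 5466 < 1824 fails; recursion stops.
Total rows emitted: 7.

7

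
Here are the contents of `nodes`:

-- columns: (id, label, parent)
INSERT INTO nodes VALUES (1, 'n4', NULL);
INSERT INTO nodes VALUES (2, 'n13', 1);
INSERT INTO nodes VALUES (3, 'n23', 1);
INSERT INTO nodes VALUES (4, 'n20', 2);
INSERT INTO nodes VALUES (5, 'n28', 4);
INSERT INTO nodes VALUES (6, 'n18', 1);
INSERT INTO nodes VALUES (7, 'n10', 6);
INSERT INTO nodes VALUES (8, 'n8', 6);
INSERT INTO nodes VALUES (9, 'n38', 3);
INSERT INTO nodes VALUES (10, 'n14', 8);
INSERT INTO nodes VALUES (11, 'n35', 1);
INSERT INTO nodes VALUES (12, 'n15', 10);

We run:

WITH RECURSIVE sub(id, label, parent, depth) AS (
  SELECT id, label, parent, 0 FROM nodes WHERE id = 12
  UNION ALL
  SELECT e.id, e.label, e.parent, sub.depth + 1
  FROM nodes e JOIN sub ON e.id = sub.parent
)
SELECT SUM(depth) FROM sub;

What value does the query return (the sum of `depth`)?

Base: id=12 (n15), parent=10, depth 0.
Iteration 1: join on id=10 -> n14 (id 10, parent=8, depth 1).
Iteration 2: join on id=8 -> n8 (id 8, parent=6, depth 2).
Iteration 3: join on id=6 -> n18 (id 6, parent=1, depth 3).
Iteration 4: join on id=1 -> n4 (id 1, parent=NULL, depth 4).
Iteration 5: parent is NULL; no match; recursion stops.
SUM(depth) = 0 + 1 + 2 + 3 + 4 = 10.

10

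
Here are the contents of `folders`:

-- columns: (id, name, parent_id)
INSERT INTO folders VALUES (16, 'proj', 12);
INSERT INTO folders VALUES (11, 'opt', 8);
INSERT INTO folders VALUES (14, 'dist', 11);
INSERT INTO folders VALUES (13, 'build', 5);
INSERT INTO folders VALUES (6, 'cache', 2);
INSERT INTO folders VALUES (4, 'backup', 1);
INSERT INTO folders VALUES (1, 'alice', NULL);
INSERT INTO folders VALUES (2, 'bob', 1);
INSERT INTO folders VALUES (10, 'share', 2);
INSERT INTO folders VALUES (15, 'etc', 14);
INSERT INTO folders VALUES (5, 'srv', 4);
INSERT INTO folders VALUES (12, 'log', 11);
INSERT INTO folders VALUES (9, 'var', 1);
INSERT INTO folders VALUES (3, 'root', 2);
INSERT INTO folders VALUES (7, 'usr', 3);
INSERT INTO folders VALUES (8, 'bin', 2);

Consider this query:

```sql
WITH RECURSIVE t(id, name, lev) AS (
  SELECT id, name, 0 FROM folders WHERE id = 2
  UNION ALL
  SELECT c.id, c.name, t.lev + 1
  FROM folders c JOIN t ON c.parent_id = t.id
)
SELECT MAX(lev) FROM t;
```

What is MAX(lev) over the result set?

4

Base: id=2 (bob) at lev 0.
Iteration 1: rows with parent_id in {2} -> root (id 3, lev 1), cache (id 6, lev 1), bin (id 8, lev 1), share (id 10, lev 1).
Iteration 2: rows with parent_id in {3,6,8,10} -> usr (id 7, lev 2), opt (id 11, lev 2).
Iteration 3: rows with parent_id in {7,11} -> log (id 12, lev 3), dist (id 14, lev 3).
Iteration 4: rows with parent_id in {12,14} -> etc (id 15, lev 4), proj (id 16, lev 4).
Iteration 5: no rows with parent_id in {15,16}; recursion stops.
lev values: 0, 1, 1, 1, 1, 2, 2, 3, 3, 4, 4; the maximum is 4.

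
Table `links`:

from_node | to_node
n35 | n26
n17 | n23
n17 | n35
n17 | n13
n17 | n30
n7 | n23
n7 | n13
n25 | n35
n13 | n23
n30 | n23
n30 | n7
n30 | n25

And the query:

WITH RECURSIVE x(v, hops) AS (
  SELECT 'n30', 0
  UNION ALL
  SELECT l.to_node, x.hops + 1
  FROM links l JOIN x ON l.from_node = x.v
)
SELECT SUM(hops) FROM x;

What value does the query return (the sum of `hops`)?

Base: (n30, hops=0).
Iteration 1: edges from {n30} -> (n23, hops=1), (n25, hops=1), (n7, hops=1).
Iteration 2: edges from {n23,n25,n7} -> (n13, hops=2), (n23, hops=2), (n35, hops=2).
Iteration 3: edges from {n13,n23,n35} -> (n23, hops=3), (n26, hops=3).
Iteration 4: no outgoing edges from {n23,n26}; recursion stops.
SUM(hops) = 0 + 1 + 1 + 1 + 2 + 2 + 2 + 3 + 3 = 15.

15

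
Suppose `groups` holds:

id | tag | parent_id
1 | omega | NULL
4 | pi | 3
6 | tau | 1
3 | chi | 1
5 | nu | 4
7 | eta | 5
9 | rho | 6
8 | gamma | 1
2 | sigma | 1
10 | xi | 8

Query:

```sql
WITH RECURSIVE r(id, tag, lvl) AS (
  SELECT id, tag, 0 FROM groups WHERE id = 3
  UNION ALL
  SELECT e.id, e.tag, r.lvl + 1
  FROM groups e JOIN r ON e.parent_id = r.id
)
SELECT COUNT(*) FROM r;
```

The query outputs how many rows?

Base: id=3 (chi) at lvl 0.
Iteration 1: rows with parent_id in {3} -> pi (id 4, lvl 1).
Iteration 2: rows with parent_id in {4} -> nu (id 5, lvl 2).
Iteration 3: rows with parent_id in {5} -> eta (id 7, lvl 3).
Iteration 4: no rows with parent_id in {7}; recursion stops.
Total rows emitted: 4.

4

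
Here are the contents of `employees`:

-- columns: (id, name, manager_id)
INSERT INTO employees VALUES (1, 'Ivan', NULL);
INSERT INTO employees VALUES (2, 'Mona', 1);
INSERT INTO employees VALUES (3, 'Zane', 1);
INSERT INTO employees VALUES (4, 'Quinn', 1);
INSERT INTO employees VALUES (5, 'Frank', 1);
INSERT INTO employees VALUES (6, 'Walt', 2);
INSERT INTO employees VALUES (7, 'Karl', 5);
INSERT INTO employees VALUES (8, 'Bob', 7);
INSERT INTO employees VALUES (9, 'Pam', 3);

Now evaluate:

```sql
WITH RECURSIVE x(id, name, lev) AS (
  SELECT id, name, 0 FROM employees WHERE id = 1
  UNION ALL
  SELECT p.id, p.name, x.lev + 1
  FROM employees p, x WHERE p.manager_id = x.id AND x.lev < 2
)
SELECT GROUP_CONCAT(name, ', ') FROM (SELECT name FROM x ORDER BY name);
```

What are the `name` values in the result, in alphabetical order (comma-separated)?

Frank, Ivan, Karl, Mona, Pam, Quinn, Walt, Zane

Base: id=1 (Ivan) at lev 0.
Iteration 1: rows with manager_id in {1} -> Mona (id 2, lev 1), Zane (id 3, lev 1), Quinn (id 4, lev 1), Frank (id 5, lev 1).
Iteration 2: rows with manager_id in {2,3,4,5} -> Walt (id 6, lev 2), Karl (id 7, lev 2), Pam (id 9, lev 2).
Iteration 3: lev < 2 fails for all current rows; recursion stops.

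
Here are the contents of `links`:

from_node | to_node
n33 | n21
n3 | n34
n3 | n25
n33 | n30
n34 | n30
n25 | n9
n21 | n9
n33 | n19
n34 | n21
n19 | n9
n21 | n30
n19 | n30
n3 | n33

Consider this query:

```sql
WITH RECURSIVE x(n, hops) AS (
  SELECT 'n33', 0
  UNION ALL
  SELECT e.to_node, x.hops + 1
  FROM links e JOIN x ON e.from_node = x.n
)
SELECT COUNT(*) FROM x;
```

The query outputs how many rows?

Base: (n33, hops=0).
Iteration 1: edges from {n33} -> (n19, hops=1), (n21, hops=1), (n30, hops=1).
Iteration 2: edges from {n19,n21,n30} -> (n30, hops=2) x2, (n9, hops=2) x2. [UNION ALL keeps all 4 new rows, including repeats]
Iteration 3: no outgoing edges from {n30,n9}; recursion stops.
Total rows emitted: 8.

8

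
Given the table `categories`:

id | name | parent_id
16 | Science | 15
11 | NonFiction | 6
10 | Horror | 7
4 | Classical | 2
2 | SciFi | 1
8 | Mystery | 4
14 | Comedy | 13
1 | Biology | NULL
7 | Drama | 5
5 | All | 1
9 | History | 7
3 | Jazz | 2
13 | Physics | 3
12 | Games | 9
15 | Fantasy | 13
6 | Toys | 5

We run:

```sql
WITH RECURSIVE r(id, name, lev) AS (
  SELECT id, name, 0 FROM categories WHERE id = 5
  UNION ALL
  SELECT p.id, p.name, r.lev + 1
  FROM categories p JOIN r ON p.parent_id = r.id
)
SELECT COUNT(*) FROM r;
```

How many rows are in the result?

7

Base: id=5 (All) at lev 0.
Iteration 1: rows with parent_id in {5} -> Toys (id 6, lev 1), Drama (id 7, lev 1).
Iteration 2: rows with parent_id in {6,7} -> History (id 9, lev 2), Horror (id 10, lev 2), NonFiction (id 11, lev 2).
Iteration 3: rows with parent_id in {9,10,11} -> Games (id 12, lev 3).
Iteration 4: no rows with parent_id in {12}; recursion stops.
Total rows emitted: 7.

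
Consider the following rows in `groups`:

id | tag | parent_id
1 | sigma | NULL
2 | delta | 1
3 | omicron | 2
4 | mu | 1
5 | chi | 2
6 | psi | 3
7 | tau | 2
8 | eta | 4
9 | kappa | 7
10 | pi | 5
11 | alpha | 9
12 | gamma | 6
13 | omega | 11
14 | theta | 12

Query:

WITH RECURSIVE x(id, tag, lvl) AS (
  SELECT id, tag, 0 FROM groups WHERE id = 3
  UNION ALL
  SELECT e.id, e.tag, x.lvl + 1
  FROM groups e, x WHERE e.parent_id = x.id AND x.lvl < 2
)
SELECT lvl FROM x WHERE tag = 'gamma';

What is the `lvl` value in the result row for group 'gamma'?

Base: id=3 (omicron) at lvl 0.
Iteration 1: rows with parent_id in {3} -> psi (id 6, lvl 1).
Iteration 2: rows with parent_id in {6} -> gamma (id 12, lvl 2).
Iteration 3: lvl < 2 fails for all current rows; recursion stops.

2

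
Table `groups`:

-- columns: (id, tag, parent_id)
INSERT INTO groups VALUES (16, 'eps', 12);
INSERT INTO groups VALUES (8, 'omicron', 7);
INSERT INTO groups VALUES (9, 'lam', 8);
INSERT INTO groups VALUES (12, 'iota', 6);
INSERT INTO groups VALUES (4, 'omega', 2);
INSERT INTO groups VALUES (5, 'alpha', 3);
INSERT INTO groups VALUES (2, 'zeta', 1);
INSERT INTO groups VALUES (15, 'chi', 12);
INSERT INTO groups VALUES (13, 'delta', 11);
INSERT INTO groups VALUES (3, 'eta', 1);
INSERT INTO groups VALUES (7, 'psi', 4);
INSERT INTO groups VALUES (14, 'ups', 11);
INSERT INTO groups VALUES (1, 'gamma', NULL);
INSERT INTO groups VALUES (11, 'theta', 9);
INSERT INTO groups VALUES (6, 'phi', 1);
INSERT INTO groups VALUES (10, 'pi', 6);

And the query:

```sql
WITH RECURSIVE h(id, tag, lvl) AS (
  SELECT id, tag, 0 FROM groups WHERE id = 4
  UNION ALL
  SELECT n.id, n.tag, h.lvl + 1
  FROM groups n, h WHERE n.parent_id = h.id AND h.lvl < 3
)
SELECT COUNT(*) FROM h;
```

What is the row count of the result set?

4

Base: id=4 (omega) at lvl 0.
Iteration 1: rows with parent_id in {4} -> psi (id 7, lvl 1).
Iteration 2: rows with parent_id in {7} -> omicron (id 8, lvl 2).
Iteration 3: rows with parent_id in {8} -> lam (id 9, lvl 3).
Iteration 4: lvl < 3 fails for all current rows; recursion stops.
Total rows emitted: 4.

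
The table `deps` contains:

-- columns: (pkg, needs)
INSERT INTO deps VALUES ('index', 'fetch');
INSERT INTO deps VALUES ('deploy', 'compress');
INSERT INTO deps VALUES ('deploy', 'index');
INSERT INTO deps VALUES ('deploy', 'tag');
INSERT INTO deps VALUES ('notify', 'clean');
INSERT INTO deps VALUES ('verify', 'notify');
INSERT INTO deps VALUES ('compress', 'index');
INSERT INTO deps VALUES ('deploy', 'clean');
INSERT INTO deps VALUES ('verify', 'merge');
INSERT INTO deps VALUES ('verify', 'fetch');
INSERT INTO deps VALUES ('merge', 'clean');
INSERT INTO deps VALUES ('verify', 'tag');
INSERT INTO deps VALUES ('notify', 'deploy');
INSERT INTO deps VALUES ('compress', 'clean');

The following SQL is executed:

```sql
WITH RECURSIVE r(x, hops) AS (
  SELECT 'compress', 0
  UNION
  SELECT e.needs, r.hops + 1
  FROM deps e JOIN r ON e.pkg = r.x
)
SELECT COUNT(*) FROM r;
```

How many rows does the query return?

Base: (compress, hops=0).
Iteration 1: edges from {compress} -> (clean, hops=1), (index, hops=1).
Iteration 2: edges from {clean,index} -> (fetch, hops=2).
Iteration 3: no outgoing edges from {fetch}; recursion stops.
Total rows emitted: 4.

4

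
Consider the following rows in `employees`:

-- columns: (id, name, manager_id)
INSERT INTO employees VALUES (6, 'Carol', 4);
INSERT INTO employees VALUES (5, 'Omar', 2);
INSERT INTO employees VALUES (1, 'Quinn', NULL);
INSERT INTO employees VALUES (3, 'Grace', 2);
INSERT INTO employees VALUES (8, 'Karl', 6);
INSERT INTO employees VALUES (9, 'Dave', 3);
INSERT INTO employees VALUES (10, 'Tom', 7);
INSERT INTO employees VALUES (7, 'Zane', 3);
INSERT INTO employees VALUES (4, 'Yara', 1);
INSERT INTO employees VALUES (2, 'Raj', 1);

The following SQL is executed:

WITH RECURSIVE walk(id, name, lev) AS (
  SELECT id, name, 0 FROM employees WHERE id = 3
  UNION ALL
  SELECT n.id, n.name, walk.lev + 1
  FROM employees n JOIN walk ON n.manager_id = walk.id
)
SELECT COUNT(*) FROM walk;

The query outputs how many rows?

4

Base: id=3 (Grace) at lev 0.
Iteration 1: rows with manager_id in {3} -> Zane (id 7, lev 1), Dave (id 9, lev 1).
Iteration 2: rows with manager_id in {7,9} -> Tom (id 10, lev 2).
Iteration 3: no rows with manager_id in {10}; recursion stops.
Total rows emitted: 4.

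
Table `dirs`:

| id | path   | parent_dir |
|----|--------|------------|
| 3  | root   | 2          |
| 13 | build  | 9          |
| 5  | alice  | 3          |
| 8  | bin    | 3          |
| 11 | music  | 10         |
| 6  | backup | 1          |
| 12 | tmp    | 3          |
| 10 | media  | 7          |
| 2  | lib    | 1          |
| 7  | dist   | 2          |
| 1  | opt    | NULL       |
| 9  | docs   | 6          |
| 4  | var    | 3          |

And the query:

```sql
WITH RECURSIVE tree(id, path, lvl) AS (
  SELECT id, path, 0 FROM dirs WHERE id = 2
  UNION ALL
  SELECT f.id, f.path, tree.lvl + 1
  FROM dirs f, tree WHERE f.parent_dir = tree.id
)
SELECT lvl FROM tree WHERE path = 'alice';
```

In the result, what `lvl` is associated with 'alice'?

2

Base: id=2 (lib) at lvl 0.
Iteration 1: rows with parent_dir in {2} -> root (id 3, lvl 1), dist (id 7, lvl 1).
Iteration 2: rows with parent_dir in {3,7} -> var (id 4, lvl 2), alice (id 5, lvl 2), bin (id 8, lvl 2), media (id 10, lvl 2), tmp (id 12, lvl 2).
Iteration 3: rows with parent_dir in {4,5,8,10,12} -> music (id 11, lvl 3).
Iteration 4: no rows with parent_dir in {11}; recursion stops.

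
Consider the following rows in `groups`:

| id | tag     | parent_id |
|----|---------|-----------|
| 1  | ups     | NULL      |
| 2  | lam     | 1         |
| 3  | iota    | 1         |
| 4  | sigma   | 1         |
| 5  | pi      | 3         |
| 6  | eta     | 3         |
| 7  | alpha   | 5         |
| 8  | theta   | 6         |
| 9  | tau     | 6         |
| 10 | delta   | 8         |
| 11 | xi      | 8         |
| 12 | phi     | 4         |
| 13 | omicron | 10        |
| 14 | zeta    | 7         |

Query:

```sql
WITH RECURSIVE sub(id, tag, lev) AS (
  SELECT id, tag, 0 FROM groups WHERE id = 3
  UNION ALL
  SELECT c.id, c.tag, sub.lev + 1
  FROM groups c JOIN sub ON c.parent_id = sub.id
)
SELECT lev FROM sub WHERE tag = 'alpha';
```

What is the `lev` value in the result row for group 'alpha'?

Base: id=3 (iota) at lev 0.
Iteration 1: rows with parent_id in {3} -> pi (id 5, lev 1), eta (id 6, lev 1).
Iteration 2: rows with parent_id in {5,6} -> alpha (id 7, lev 2), theta (id 8, lev 2), tau (id 9, lev 2).
Iteration 3: rows with parent_id in {7,8,9} -> delta (id 10, lev 3), xi (id 11, lev 3), zeta (id 14, lev 3).
Iteration 4: rows with parent_id in {10,11,14} -> omicron (id 13, lev 4).
Iteration 5: no rows with parent_id in {13}; recursion stops.

2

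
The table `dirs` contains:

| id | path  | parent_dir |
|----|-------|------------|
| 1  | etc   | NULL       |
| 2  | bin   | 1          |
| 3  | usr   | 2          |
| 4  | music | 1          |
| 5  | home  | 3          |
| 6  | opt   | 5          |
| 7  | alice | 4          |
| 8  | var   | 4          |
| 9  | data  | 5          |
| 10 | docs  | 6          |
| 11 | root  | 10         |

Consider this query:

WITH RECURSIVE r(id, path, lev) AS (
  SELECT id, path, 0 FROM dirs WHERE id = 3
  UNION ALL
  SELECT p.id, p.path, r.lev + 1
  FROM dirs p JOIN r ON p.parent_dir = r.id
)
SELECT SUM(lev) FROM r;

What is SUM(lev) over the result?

12

Base: id=3 (usr) at lev 0.
Iteration 1: rows with parent_dir in {3} -> home (id 5, lev 1).
Iteration 2: rows with parent_dir in {5} -> opt (id 6, lev 2), data (id 9, lev 2).
Iteration 3: rows with parent_dir in {6,9} -> docs (id 10, lev 3).
Iteration 4: rows with parent_dir in {10} -> root (id 11, lev 4).
Iteration 5: no rows with parent_dir in {11}; recursion stops.
SUM(lev) = 0 + 1 + 2 + 2 + 3 + 4 = 12.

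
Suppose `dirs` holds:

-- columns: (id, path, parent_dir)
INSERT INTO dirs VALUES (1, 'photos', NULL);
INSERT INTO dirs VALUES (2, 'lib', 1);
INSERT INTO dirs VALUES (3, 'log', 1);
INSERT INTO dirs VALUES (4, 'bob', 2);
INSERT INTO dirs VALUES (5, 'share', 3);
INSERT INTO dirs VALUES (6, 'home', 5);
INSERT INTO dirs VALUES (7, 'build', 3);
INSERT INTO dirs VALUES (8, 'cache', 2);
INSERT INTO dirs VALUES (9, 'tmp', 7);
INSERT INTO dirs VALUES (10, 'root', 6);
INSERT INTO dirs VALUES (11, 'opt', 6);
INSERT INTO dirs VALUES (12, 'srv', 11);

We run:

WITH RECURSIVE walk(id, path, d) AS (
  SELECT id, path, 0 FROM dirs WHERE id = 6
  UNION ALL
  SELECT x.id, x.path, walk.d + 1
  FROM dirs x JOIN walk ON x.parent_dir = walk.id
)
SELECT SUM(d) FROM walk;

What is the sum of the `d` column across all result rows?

4

Base: id=6 (home) at d 0.
Iteration 1: rows with parent_dir in {6} -> root (id 10, d 1), opt (id 11, d 1).
Iteration 2: rows with parent_dir in {10,11} -> srv (id 12, d 2).
Iteration 3: no rows with parent_dir in {12}; recursion stops.
SUM(d) = 0 + 1 + 1 + 2 = 4.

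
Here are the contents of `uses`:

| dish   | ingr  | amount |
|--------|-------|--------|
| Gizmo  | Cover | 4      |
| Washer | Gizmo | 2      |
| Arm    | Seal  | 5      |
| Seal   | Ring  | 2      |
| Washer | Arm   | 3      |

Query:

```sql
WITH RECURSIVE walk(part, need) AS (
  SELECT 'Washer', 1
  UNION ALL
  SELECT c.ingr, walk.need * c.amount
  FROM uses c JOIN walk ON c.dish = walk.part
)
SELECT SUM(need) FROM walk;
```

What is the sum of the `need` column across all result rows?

59

Base: (Washer, need=1).
Iteration 1: components of {Washer} -> Arm = 1*3 = 3, Gizmo = 1*2 = 2.
Iteration 2: components of {Arm,Gizmo} -> Cover = 2*4 = 8, Seal = 3*5 = 15.
Iteration 3: components of {Cover,Seal} -> Ring = 15*2 = 30.
Iteration 4: no further components; recursion stops.
SUM(need) = 1 + 3 + 2 + 15 + 8 + 30 = 59.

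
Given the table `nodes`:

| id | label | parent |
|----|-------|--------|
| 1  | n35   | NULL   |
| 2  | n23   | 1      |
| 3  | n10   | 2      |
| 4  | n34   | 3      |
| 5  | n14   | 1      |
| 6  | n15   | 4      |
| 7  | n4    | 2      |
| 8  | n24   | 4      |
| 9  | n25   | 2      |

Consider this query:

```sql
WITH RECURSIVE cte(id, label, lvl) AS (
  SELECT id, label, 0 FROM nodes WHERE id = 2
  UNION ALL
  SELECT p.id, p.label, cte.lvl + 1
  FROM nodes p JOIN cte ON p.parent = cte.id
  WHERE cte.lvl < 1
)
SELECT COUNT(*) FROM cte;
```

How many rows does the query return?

Base: id=2 (n23) at lvl 0.
Iteration 1: rows with parent in {2} -> n10 (id 3, lvl 1), n4 (id 7, lvl 1), n25 (id 9, lvl 1).
Iteration 2: lvl < 1 fails for all current rows; recursion stops.
Total rows emitted: 4.

4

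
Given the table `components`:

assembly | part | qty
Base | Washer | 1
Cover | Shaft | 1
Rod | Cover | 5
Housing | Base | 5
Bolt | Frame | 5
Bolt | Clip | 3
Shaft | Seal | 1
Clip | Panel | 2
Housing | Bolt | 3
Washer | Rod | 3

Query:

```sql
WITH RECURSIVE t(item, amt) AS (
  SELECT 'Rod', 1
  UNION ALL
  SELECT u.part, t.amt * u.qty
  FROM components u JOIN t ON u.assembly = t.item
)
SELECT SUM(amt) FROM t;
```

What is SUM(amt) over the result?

Base: (Rod, amt=1).
Iteration 1: components of {Rod} -> Cover = 1*5 = 5.
Iteration 2: components of {Cover} -> Shaft = 5*1 = 5.
Iteration 3: components of {Shaft} -> Seal = 5*1 = 5.
Iteration 4: no further components; recursion stops.
SUM(amt) = 1 + 5 + 5 + 5 = 16.

16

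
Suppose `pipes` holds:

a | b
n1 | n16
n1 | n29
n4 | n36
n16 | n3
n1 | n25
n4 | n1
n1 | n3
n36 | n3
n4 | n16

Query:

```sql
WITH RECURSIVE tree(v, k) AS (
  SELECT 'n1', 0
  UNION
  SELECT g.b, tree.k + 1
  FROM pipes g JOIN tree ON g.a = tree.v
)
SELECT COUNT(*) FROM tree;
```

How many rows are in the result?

6

Base: (n1, k=0).
Iteration 1: edges from {n1} -> (n16, k=1), (n25, k=1), (n29, k=1), (n3, k=1).
Iteration 2: edges from {n16,n25,n29,n3} -> (n3, k=2).
Iteration 3: no outgoing edges from {n3}; recursion stops.
Total rows emitted: 6.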